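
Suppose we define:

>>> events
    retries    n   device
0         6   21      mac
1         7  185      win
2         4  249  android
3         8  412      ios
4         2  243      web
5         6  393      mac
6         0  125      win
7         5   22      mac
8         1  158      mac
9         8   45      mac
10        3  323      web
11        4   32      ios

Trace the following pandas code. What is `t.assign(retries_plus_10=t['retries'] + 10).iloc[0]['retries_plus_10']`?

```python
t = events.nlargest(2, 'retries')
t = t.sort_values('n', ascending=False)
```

18

take 2 rows with largest retries:
   retries    n device
3        8  412    ios
9        8   45    mac
sort by n descending:
   retries    n device
3        8  412    ios
9        8   45    mac
add column retries_plus_10 = t['retries'] + 10:
   retries    n device  retries_plus_10
3        8  412    ios               18
9        8   45    mac               18
So iloc[0]['retries_plus_10'] = 18.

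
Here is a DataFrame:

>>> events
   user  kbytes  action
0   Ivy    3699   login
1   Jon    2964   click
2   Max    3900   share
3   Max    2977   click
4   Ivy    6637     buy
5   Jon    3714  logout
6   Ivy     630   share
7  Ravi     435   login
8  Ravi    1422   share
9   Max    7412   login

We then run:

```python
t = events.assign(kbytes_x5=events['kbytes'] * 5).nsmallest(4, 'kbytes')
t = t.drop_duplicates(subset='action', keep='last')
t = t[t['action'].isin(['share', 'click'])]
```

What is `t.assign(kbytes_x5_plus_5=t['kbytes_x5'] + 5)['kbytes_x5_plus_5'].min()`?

add column kbytes_x5 = events['kbytes'] * 5:
   user  kbytes  action  kbytes_x5
0   Ivy    3699   login      18495
1   Jon    2964   click      14820
2   Max    3900   share      19500
3   Max    2977   click      14885
4   Ivy    6637     buy      33185
5   Jon    3714  logout      18570
6   Ivy     630   share       3150
7  Ravi     435   login       2175
8  Ravi    1422   share       7110
9   Max    7412   login      37060
take 4 rows with smallest kbytes:
   user  kbytes action  kbytes_x5
7  Ravi     435  login       2175
6   Ivy     630  share       3150
8  Ravi    1422  share       7110
1   Jon    2964  click      14820
drop duplicate action (keep=last):
   user  kbytes action  kbytes_x5
7  Ravi     435  login       2175
8  Ravi    1422  share       7110
1   Jon    2964  click      14820
filter rows where action in ['share', 'click']:
   user  kbytes action  kbytes_x5
8  Ravi    1422  share       7110
1   Jon    2964  click      14820
add column kbytes_x5_plus_5 = t['kbytes_x5'] + 5:
   user  kbytes action  kbytes_x5  kbytes_x5_plus_5
8  Ravi    1422  share       7110              7115
1   Jon    2964  click      14820             14825
The min of column 'kbytes_x5_plus_5' is 7115.

7115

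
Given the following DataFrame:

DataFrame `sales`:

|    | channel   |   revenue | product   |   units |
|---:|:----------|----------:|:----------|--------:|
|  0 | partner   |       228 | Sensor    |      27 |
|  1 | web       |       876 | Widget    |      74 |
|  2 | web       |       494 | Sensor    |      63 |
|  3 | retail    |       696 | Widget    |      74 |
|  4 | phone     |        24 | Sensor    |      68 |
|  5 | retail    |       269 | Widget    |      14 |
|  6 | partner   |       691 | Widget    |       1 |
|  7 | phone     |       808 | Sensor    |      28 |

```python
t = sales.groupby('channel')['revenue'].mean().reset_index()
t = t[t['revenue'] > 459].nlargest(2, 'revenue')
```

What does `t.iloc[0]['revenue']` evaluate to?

685.0

group by channel, mean of revenue:
channel
partner    459.5
phone      416.0
retail     482.5
web        685.0
Name: revenue, dtype: float64
reset_index():
   channel  revenue
0  partner    459.5
1    phone    416.0
2   retail    482.5
3      web    685.0
filter rows where revenue > 459:
   channel  revenue
0  partner    459.5
2   retail    482.5
3      web    685.0
take 2 rows with largest revenue:
  channel  revenue
3     web    685.0
2  retail    482.5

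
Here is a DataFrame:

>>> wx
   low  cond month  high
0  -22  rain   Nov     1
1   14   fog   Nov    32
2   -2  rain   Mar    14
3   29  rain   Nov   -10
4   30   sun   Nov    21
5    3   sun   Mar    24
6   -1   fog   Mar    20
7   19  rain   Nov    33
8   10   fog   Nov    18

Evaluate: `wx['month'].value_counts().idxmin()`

value_counts of month:
month
Nov    6
Mar    3
Name: count, dtype: int64
The label with the smallest value is Mar.

Mar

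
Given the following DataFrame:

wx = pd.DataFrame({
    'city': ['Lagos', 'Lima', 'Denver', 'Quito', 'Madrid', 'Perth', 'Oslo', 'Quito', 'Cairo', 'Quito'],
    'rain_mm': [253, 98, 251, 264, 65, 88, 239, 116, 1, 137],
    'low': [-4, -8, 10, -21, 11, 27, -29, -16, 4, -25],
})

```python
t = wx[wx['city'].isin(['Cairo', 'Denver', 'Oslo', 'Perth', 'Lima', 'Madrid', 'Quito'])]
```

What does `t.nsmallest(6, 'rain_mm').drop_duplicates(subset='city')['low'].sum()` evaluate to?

18

filter rows where city in ['Cairo', 'Denver', 'Oslo', 'Perth', 'Lima', 'Madrid', 'Quito']:
     city  rain_mm  low
1    Lima       98   -8
2  Denver      251   10
3   Quito      264  -21
4  Madrid       65   11
5   Perth       88   27
6    Oslo      239  -29
7   Quito      116  -16
8   Cairo        1    4
9   Quito      137  -25
take 6 rows with smallest rain_mm:
     city  rain_mm  low
8   Cairo        1    4
4  Madrid       65   11
5   Perth       88   27
1    Lima       98   -8
7   Quito      116  -16
9   Quito      137  -25
drop duplicate city (keep=first):
     city  rain_mm  low
8   Cairo        1    4
4  Madrid       65   11
5   Perth       88   27
1    Lima       98   -8
7   Quito      116  -16
Hence 18.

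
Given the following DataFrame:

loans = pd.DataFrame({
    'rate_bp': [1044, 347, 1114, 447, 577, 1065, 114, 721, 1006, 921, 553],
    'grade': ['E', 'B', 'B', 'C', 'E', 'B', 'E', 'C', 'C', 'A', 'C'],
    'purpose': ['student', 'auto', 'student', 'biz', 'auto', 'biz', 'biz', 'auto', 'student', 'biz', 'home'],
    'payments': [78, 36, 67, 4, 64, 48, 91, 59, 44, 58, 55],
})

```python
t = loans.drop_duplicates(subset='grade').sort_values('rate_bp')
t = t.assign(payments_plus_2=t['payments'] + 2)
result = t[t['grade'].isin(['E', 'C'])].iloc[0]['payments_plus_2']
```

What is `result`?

6

drop duplicate grade (keep=first):
   rate_bp grade  purpose  payments
0     1044     E  student        78
1      347     B     auto        36
3      447     C      biz         4
9      921     A      biz        58
sort by rate_bp:
   rate_bp grade  purpose  payments
1      347     B     auto        36
3      447     C      biz         4
9      921     A      biz        58
0     1044     E  student        78
add column payments_plus_2 = t['payments'] + 2:
   rate_bp grade  purpose  payments  payments_plus_2
1      347     B     auto        36               38
3      447     C      biz         4                6
9      921     A      biz        58               60
0     1044     E  student        78               80
filter rows where grade in ['E', 'C']:
   rate_bp grade  purpose  payments  payments_plus_2
3      447     C      biz         4                6
0     1044     E  student        78               80
Reading off the value at position 0, column 'payments_plus_2', we get 6.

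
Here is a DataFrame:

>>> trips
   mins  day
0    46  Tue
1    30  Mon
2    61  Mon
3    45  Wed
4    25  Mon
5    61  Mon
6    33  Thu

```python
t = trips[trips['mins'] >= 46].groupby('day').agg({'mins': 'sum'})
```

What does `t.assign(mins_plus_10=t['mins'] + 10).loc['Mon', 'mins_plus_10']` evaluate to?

filter rows where mins >= 46:
   mins  day
0    46  Tue
2    61  Mon
5    61  Mon
group by day, sum of mins:
     mins
day      
Mon   122
Tue    46
add column mins_plus_10 = t['mins'] + 10:
     mins  mins_plus_10
day                    
Mon   122           132
Tue    46            56

132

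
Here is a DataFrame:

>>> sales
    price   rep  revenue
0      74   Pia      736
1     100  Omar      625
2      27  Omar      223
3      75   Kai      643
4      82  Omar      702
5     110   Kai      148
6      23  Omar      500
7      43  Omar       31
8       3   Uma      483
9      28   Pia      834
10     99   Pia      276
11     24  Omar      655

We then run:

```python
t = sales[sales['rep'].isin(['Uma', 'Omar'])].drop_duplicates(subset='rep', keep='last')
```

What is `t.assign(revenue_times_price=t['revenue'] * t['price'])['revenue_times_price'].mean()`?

filter rows where rep in ['Uma', 'Omar']:
    price   rep  revenue
1     100  Omar      625
2      27  Omar      223
4      82  Omar      702
6      23  Omar      500
7      43  Omar       31
8       3   Uma      483
11     24  Omar      655
drop duplicate rep (keep=last):
    price   rep  revenue
8       3   Uma      483
11     24  Omar      655
add column revenue_times_price = t['revenue'] * t['price']:
    price   rep  revenue  revenue_times_price
8       3   Uma      483                 1449
11     24  Omar      655                15720

8584.5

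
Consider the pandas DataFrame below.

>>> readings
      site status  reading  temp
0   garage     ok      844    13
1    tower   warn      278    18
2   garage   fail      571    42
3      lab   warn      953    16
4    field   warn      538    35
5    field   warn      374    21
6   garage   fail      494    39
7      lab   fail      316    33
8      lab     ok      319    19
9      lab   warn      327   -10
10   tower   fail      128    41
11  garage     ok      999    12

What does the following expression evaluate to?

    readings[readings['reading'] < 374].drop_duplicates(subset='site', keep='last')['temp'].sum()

filter rows where reading < 374:
     site status  reading  temp
1   tower   warn      278    18
7     lab   fail      316    33
8     lab     ok      319    19
9     lab   warn      327   -10
10  tower   fail      128    41
drop duplicate site (keep=last):
     site status  reading  temp
9     lab   warn      327   -10
10  tower   fail      128    41

31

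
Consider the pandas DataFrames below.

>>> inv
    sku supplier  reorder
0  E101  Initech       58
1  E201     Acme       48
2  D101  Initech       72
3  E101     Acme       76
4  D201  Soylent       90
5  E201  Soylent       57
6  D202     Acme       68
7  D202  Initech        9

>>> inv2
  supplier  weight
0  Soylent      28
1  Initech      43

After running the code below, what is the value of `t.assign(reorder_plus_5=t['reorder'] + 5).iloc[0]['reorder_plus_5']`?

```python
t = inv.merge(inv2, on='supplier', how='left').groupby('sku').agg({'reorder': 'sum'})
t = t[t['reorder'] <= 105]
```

merge on 'supplier' (how='left') → 8 rows:
    sku supplier  reorder  weight
0  E101  Initech       58    43.0
1  E201     Acme       48     NaN
2  D101  Initech       72    43.0
3  E101     Acme       76     NaN
4  D201  Soylent       90    28.0
5  E201  Soylent       57    28.0
6  D202     Acme       68     NaN
7  D202  Initech        9    43.0
group by sku, sum of reorder:
      reorder
sku          
D101       72
D201       90
D202       77
E101      134
E201      105
filter rows where reorder <= 105:
      reorder
sku          
D101       72
D201       90
D202       77
E201      105
add column reorder_plus_5 = t['reorder'] + 5:
      reorder  reorder_plus_5
sku                          
D101       72              77
D201       90              95
D202       77              82
E201      105             110

77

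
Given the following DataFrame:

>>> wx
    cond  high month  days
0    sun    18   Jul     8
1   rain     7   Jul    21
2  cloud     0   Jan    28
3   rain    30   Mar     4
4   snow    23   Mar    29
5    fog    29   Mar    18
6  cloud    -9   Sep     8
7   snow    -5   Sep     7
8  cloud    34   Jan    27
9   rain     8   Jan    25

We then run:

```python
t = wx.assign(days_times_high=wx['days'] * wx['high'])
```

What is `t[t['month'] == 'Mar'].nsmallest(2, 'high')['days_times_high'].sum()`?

add column days_times_high = wx['days'] * wx['high']:
    cond  high month  days  days_times_high
0    sun    18   Jul     8              144
1   rain     7   Jul    21              147
2  cloud     0   Jan    28                0
3   rain    30   Mar     4              120
4   snow    23   Mar    29              667
5    fog    29   Mar    18              522
6  cloud    -9   Sep     8              -72
7   snow    -5   Sep     7              -35
8  cloud    34   Jan    27              918
9   rain     8   Jan    25              200
filter rows where month == 'Mar':
   cond  high month  days  days_times_high
3  rain    30   Mar     4              120
4  snow    23   Mar    29              667
5   fog    29   Mar    18              522
take 2 rows with smallest high:
   cond  high month  days  days_times_high
4  snow    23   Mar    29              667
5   fog    29   Mar    18              522

1189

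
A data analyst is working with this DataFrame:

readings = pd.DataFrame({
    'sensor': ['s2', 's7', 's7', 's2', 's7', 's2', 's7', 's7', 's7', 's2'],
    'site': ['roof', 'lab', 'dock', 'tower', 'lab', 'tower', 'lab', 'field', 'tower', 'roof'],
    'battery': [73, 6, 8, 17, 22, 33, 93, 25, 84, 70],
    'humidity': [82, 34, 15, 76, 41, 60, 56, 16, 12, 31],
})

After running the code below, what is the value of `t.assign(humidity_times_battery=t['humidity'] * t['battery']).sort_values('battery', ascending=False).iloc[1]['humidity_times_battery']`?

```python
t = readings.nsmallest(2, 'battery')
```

take 2 rows with smallest battery:
  sensor  site  battery  humidity
1     s7   lab        6        34
2     s7  dock        8        15
add column humidity_times_battery = t['humidity'] * t['battery']:
  sensor  site  battery  humidity  humidity_times_battery
1     s7   lab        6        34                     204
2     s7  dock        8        15                     120
sort by battery descending:
  sensor  site  battery  humidity  humidity_times_battery
2     s7  dock        8        15                     120
1     s7   lab        6        34                     204
value at position 1, column 'humidity_times_battery' → 204

204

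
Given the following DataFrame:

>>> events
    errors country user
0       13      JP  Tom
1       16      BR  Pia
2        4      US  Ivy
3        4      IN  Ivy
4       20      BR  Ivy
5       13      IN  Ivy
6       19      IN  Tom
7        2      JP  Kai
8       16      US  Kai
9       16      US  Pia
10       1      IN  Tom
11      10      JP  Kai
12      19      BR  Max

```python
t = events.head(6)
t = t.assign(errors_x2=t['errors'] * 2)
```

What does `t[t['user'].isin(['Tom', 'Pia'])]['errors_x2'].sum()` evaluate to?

58

take first 6 rows:
   errors country user
0      13      JP  Tom
1      16      BR  Pia
2       4      US  Ivy
3       4      IN  Ivy
4      20      BR  Ivy
5      13      IN  Ivy
add column errors_x2 = t['errors'] * 2:
   errors country user  errors_x2
0      13      JP  Tom         26
1      16      BR  Pia         32
2       4      US  Ivy          8
3       4      IN  Ivy          8
4      20      BR  Ivy         40
5      13      IN  Ivy         26
filter rows where user in ['Tom', 'Pia']:
   errors country user  errors_x2
0      13      JP  Tom         26
1      16      BR  Pia         32
Reading off the sum of column 'errors_x2', we get 58.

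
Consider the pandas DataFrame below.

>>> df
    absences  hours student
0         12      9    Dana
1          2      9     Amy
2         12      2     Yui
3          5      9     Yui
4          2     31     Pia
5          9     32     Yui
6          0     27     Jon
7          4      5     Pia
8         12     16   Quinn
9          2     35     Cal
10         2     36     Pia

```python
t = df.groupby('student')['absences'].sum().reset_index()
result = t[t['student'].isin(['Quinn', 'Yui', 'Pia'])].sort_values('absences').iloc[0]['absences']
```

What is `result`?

8

group by student, sum of absences:
student
Amy       2
Cal       2
Dana     12
Jon       0
Pia       8
Quinn    12
Yui      26
Name: absences, dtype: int64
reset_index():
  student  absences
0     Amy         2
1     Cal         2
2    Dana        12
3     Jon         0
4     Pia         8
5   Quinn        12
6     Yui        26
filter rows where student in ['Quinn', 'Yui', 'Pia']:
  student  absences
4     Pia         8
5   Quinn        12
6     Yui        26
sort by absences:
  student  absences
4     Pia         8
5   Quinn        12
6     Yui        26
Then the value at position 0, column 'absences': 8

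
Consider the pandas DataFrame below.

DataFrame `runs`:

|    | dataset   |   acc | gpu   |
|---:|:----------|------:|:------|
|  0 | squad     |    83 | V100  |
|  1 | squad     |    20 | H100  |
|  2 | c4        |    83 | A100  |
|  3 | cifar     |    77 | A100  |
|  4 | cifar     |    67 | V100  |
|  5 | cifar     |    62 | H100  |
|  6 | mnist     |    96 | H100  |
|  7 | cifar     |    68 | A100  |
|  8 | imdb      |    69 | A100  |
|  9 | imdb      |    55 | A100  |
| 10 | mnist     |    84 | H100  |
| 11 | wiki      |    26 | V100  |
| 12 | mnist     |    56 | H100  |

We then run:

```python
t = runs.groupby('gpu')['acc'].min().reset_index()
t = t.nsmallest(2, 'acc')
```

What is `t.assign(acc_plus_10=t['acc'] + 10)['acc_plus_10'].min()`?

group by gpu, min of acc:
gpu
A100    55
H100    20
V100    26
Name: acc, dtype: int64
reset_index():
    gpu  acc
0  A100   55
1  H100   20
2  V100   26
take 2 rows with smallest acc:
    gpu  acc
1  H100   20
2  V100   26
add column acc_plus_10 = t['acc'] + 10:
    gpu  acc  acc_plus_10
1  H100   20           30
2  V100   26           36
Taking the min of column 'acc_plus_10' gives 30.

30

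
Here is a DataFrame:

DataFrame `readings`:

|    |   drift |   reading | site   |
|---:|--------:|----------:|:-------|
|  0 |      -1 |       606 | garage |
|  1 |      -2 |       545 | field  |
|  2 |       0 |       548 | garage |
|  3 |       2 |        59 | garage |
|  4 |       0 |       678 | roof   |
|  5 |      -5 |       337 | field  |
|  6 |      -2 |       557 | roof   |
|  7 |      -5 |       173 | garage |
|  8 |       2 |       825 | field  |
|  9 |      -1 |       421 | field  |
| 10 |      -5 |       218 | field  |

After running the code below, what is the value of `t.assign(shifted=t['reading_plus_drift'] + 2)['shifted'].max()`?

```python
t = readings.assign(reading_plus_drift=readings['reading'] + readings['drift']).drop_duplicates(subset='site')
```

add column reading_plus_drift = readings['reading'] + readings['drift']:
    drift  reading    site  reading_plus_drift
0      -1      606  garage                 605
1      -2      545   field                 543
2       0      548  garage                 548
3       2       59  garage                  61
4       0      678    roof                 678
5      -5      337   field                 332
6      -2      557    roof                 555
7      -5      173  garage                 168
8       2      825   field                 827
9      -1      421   field                 420
10     -5      218   field                 213
drop duplicate site (keep=first):
   drift  reading    site  reading_plus_drift
0     -1      606  garage                 605
1     -2      545   field                 543
4      0      678    roof                 678
add column shifted = t['reading_plus_drift'] + 2:
   drift  reading    site  reading_plus_drift  shifted
0     -1      606  garage                 605      607
1     -2      545   field                 543      545
4      0      678    roof                 678      680

680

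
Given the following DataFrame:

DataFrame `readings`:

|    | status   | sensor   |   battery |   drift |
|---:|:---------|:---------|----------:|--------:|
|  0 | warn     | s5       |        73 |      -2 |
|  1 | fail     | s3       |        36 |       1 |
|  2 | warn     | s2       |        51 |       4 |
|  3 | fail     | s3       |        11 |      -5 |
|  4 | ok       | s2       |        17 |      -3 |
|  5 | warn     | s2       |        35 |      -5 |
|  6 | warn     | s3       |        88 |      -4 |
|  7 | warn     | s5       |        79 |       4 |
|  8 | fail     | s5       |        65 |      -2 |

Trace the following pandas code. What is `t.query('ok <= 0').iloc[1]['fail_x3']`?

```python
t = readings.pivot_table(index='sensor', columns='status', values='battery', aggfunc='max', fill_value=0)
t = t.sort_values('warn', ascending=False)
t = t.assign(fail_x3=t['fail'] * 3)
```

pivot: rows=sensor, cols=status, max(battery):
status  fail  ok  warn
sensor                
s2         0  17    51
s3        36   0    88
s5        65   0    79
sort by warn descending:
status  fail  ok  warn
sensor                
s3        36   0    88
s5        65   0    79
s2         0  17    51
add column fail_x3 = t['fail'] * 3:
status  fail  ok  warn  fail_x3
sensor                         
s3        36   0    88      108
s5        65   0    79      195
s2         0  17    51        0
filter rows where ok <= 0:
status  fail  ok  warn  fail_x3
sensor                         
s3        36   0    88      108
s5        65   0    79      195
Taking the value at position 1, column 'fail_x3' gives 195.

195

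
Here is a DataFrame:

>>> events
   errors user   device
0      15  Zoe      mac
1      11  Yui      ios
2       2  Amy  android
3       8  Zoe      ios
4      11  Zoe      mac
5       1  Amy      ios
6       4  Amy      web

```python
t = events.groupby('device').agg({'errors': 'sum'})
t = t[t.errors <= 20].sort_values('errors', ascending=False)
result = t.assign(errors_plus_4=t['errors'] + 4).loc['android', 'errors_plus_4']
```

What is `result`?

group by device, sum of errors:
         errors
device         
android       2
ios          20
mac          26
web           4
filter rows where errors <= 20:
         errors
device         
android       2
ios          20
web           4
sort by errors descending:
         errors
device         
ios          20
web           4
android       2
add column errors_plus_4 = t['errors'] + 4:
         errors  errors_plus_4
device                        
ios          20             24
web           4              8
android       2              6
Hence 6.

6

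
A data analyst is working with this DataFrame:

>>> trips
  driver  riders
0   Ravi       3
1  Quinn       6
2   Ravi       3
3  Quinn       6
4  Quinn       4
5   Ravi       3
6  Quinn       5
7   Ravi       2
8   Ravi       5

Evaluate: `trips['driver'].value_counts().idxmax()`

value_counts of driver:
driver
Ravi     5
Quinn    4
Name: count, dtype: int64
The label with the largest value is Ravi.

Ravi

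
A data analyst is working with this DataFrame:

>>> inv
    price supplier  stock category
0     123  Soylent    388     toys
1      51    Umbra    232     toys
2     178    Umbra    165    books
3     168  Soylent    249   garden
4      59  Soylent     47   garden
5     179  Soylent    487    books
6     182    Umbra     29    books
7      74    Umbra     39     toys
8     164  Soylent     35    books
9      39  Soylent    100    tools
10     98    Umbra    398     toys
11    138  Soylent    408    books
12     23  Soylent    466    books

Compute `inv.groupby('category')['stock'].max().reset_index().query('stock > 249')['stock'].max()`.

487

group by category, max of stock:
category
books     487
garden    249
tools     100
toys      398
Name: stock, dtype: int64
reset_index():
  category  stock
0    books    487
1   garden    249
2    tools    100
3     toys    398
filter rows where stock > 249:
  category  stock
0    books    487
3     toys    398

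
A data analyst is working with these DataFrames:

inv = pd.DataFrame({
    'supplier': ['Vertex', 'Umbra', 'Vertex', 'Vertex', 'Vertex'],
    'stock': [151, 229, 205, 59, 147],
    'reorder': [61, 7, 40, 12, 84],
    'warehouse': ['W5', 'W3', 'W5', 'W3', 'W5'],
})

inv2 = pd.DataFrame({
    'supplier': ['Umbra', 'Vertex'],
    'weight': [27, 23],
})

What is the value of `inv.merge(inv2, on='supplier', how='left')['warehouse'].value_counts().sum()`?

merge on 'supplier' (how='left') → 5 rows:
  supplier  stock  reorder warehouse  weight
0   Vertex    151       61        W5      23
1    Umbra    229        7        W3      27
2   Vertex    205       40        W5      23
3   Vertex     59       12        W3      23
4   Vertex    147       84        W5      23
value_counts of warehouse:
warehouse
W5    3
W3    2
Name: count, dtype: int64
sum of the resulting series → 5

5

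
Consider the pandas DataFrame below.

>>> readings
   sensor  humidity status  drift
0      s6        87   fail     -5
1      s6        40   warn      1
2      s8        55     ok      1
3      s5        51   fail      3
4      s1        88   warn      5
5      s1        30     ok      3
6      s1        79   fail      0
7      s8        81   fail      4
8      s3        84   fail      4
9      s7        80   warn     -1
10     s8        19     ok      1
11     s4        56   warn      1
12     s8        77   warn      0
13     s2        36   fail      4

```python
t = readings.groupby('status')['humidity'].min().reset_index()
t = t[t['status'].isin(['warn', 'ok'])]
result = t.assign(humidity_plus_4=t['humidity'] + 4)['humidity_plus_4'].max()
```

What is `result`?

44

group by status, min of humidity:
status
fail    36
ok      19
warn    40
Name: humidity, dtype: int64
reset_index():
  status  humidity
0   fail        36
1     ok        19
2   warn        40
filter rows where status in ['warn', 'ok']:
  status  humidity
1     ok        19
2   warn        40
add column humidity_plus_4 = t['humidity'] + 4:
  status  humidity  humidity_plus_4
1     ok        19               23
2   warn        40               44
Taking the max of column 'humidity_plus_4' gives 44.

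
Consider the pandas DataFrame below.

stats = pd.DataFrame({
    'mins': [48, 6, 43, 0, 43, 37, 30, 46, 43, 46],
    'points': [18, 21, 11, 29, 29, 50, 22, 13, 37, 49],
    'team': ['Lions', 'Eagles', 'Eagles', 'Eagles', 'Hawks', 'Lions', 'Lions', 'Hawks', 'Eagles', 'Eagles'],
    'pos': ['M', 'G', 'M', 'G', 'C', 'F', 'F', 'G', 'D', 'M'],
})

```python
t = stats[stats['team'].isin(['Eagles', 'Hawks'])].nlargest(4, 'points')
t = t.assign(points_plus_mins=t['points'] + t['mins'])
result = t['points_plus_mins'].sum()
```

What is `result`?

filter rows where team in ['Eagles', 'Hawks']:
   mins  points    team pos
1     6      21  Eagles   G
2    43      11  Eagles   M
3     0      29  Eagles   G
4    43      29   Hawks   C
7    46      13   Hawks   G
8    43      37  Eagles   D
9    46      49  Eagles   M
take 4 rows with largest points:
   mins  points    team pos
9    46      49  Eagles   M
8    43      37  Eagles   D
3     0      29  Eagles   G
4    43      29   Hawks   C
add column points_plus_mins = t['points'] + t['mins']:
   mins  points    team pos  points_plus_mins
9    46      49  Eagles   M                95
8    43      37  Eagles   D                80
3     0      29  Eagles   G                29
4    43      29   Hawks   C                72
Taking the sum of column 'points_plus_mins' gives 276.

276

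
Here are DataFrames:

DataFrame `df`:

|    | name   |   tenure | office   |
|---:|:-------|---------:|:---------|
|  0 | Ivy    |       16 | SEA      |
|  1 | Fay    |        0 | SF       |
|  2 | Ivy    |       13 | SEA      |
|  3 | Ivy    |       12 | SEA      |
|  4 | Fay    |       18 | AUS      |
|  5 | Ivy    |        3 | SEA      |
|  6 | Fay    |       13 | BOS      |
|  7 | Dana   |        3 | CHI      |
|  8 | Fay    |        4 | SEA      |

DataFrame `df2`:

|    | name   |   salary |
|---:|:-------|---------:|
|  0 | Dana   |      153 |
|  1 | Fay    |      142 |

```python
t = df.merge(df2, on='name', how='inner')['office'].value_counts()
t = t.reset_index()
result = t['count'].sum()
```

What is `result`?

5

merge on 'name' (how='inner') → 5 rows:
   name  tenure office  salary
0   Fay       0     SF     142
1   Fay      18    AUS     142
2   Fay      13    BOS     142
3  Dana       3    CHI     153
4   Fay       4    SEA     142
value_counts of office:
office
SF     1
AUS    1
BOS    1
CHI    1
SEA    1
Name: count, dtype: int64
reset_index():
  office  count
0     SF      1
1    AUS      1
2    BOS      1
3    CHI      1
4    SEA      1
Finally, sum of column 'count' = 5.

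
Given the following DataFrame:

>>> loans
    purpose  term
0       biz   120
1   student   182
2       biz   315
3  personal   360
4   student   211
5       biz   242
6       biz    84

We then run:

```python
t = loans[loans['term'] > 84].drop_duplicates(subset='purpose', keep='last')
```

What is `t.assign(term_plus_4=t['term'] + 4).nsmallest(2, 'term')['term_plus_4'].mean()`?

filter rows where term > 84:
    purpose  term
0       biz   120
1   student   182
2       biz   315
3  personal   360
4   student   211
5       biz   242
drop duplicate purpose (keep=last):
    purpose  term
3  personal   360
4   student   211
5       biz   242
add column term_plus_4 = t['term'] + 4:
    purpose  term  term_plus_4
3  personal   360          364
4   student   211          215
5       biz   242          246
take 2 rows with smallest term:
   purpose  term  term_plus_4
4  student   211          215
5      biz   242          246
Taking the mean of column 'term_plus_4' gives 230.5.

230.5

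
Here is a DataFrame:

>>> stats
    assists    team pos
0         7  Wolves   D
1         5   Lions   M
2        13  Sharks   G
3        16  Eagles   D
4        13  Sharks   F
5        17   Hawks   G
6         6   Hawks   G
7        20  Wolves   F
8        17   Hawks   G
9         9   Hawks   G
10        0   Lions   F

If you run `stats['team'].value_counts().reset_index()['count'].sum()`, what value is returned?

11

value_counts of team:
team
Hawks     4
Wolves    2
Lions     2
Sharks    2
Eagles    1
Name: count, dtype: int64
reset_index():
     team  count
0   Hawks      4
1  Wolves      2
2   Lions      2
3  Sharks      2
4  Eagles      1
sum of column 'count' → 11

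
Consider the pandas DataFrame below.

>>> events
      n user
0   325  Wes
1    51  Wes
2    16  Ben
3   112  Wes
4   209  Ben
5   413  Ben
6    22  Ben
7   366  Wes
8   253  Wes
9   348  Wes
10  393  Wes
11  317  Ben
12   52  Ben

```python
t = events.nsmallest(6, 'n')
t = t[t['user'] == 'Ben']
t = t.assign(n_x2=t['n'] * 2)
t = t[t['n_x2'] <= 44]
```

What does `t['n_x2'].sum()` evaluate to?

76

take 6 rows with smallest n:
      n user
2    16  Ben
6    22  Ben
1    51  Wes
12   52  Ben
3   112  Wes
4   209  Ben
filter rows where user == 'Ben':
      n user
2    16  Ben
6    22  Ben
12   52  Ben
4   209  Ben
add column n_x2 = t['n'] * 2:
      n user  n_x2
2    16  Ben    32
6    22  Ben    44
12   52  Ben   104
4   209  Ben   418
filter rows where n_x2 <= 44:
    n user  n_x2
2  16  Ben    32
6  22  Ben    44
So sum() = 76.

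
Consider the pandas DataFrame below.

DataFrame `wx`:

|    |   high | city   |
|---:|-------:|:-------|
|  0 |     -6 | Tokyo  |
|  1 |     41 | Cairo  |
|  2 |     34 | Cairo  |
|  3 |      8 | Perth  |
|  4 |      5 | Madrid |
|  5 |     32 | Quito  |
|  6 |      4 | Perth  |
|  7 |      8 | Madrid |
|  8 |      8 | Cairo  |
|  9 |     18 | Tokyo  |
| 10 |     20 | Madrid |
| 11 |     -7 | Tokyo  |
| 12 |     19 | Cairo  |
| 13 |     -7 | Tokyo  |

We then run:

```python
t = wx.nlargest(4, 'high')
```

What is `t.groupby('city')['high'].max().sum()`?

take 4 rows with largest high:
    high    city
1     41   Cairo
2     34   Cairo
5     32   Quito
10    20  Madrid
group by city, max of high:
city
Cairo     41
Madrid    20
Quito     32
Name: high, dtype: int64

93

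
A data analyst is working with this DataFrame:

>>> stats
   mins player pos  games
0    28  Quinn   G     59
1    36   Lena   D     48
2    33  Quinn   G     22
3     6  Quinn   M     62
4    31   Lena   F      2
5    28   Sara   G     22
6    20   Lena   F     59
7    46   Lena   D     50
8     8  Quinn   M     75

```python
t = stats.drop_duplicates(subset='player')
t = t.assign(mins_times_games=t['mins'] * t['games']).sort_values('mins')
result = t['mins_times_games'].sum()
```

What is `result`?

3996

drop duplicate player (keep=first):
   mins player pos  games
0    28  Quinn   G     59
1    36   Lena   D     48
5    28   Sara   G     22
add column mins_times_games = t['mins'] * t['games']:
   mins player pos  games  mins_times_games
0    28  Quinn   G     59              1652
1    36   Lena   D     48              1728
5    28   Sara   G     22               616
sort by mins:
   mins player pos  games  mins_times_games
0    28  Quinn   G     59              1652
5    28   Sara   G     22               616
1    36   Lena   D     48              1728
Then the sum of column 'mins_times_games': 3996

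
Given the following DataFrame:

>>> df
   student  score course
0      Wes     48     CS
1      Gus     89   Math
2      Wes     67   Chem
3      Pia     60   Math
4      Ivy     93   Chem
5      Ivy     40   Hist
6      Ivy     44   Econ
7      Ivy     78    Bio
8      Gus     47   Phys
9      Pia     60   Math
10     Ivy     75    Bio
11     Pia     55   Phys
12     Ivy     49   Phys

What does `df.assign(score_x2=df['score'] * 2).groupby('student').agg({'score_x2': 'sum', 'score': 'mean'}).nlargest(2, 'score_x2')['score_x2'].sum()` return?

1108

add column score_x2 = df['score'] * 2:
   student  score course  score_x2
0      Wes     48     CS        96
1      Gus     89   Math       178
2      Wes     67   Chem       134
3      Pia     60   Math       120
4      Ivy     93   Chem       186
5      Ivy     40   Hist        80
6      Ivy     44   Econ        88
7      Ivy     78    Bio       156
8      Gus     47   Phys        94
9      Pia     60   Math       120
10     Ivy     75    Bio       150
11     Pia     55   Phys       110
12     Ivy     49   Phys        98
group by student: sum(score_x2), mean(score):
         score_x2      score
student                     
Gus           272  68.000000
Ivy           758  63.166667
Pia           350  58.333333
Wes           230  57.500000
take 2 rows with largest score_x2:
         score_x2      score
student                     
Ivy           758  63.166667
Pia           350  58.333333
So sum() = 1108.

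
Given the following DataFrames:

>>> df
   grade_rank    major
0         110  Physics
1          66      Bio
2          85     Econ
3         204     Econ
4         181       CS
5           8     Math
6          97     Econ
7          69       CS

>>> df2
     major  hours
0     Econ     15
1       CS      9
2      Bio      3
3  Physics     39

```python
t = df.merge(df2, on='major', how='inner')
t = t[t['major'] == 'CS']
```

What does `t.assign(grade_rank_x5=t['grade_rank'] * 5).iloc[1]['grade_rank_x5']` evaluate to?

merge on 'major' (how='inner') → 7 rows:
   grade_rank    major  hours
0         110  Physics     39
1          66      Bio      3
2          85     Econ     15
3         204     Econ     15
4         181       CS      9
5          97     Econ     15
6          69       CS      9
filter rows where major == 'CS':
   grade_rank major  hours
4         181    CS      9
6          69    CS      9
add column grade_rank_x5 = t['grade_rank'] * 5:
   grade_rank major  hours  grade_rank_x5
4         181    CS      9            905
6          69    CS      9            345
Then the value at position 1, column 'grade_rank_x5': 345

345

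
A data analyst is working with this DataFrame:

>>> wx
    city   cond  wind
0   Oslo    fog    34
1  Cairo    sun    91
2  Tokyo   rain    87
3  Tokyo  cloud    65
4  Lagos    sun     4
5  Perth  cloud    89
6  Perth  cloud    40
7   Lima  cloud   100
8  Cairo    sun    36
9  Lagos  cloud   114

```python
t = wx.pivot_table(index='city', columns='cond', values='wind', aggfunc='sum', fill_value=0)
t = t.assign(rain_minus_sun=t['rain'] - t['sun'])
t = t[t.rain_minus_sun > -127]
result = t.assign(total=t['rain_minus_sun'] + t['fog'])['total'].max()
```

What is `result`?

pivot: rows=city, cols=cond, sum(wind):
cond   cloud  fog  rain  sun
city                        
Cairo      0    0     0  127
Lagos    114    0     0    4
Lima     100    0     0    0
Oslo       0   34     0    0
Perth    129    0     0    0
Tokyo     65    0    87    0
add column rain_minus_sun = t['rain'] - t['sun']:
cond   cloud  fog  rain  sun  rain_minus_sun
city                                        
Cairo      0    0     0  127            -127
Lagos    114    0     0    4              -4
Lima     100    0     0    0               0
Oslo       0   34     0    0               0
Perth    129    0     0    0               0
Tokyo     65    0    87    0              87
filter rows where rain_minus_sun > -127:
cond   cloud  fog  rain  sun  rain_minus_sun
city                                        
Lagos    114    0     0    4              -4
Lima     100    0     0    0               0
Oslo       0   34     0    0               0
Perth    129    0     0    0               0
Tokyo     65    0    87    0              87
add column total = t['rain_minus_sun'] + t['fog']:
cond   cloud  fog  rain  sun  rain_minus_sun  total
city                                               
Lagos    114    0     0    4              -4     -4
Lima     100    0     0    0               0      0
Oslo       0   34     0    0               0     34
Perth    129    0     0    0               0      0
Tokyo     65    0    87    0              87     87

87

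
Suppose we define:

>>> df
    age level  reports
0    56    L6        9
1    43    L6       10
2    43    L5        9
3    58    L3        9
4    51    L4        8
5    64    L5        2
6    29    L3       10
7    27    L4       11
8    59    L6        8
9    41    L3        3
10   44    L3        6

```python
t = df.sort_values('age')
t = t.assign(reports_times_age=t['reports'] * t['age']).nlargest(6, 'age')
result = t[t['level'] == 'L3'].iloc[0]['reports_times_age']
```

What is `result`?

522

sort by age:
    age level  reports
7    27    L4       11
6    29    L3       10
9    41    L3        3
1    43    L6       10
2    43    L5        9
10   44    L3        6
4    51    L4        8
0    56    L6        9
3    58    L3        9
8    59    L6        8
5    64    L5        2
add column reports_times_age = t['reports'] * t['age']:
    age level  reports  reports_times_age
7    27    L4       11                297
6    29    L3       10                290
9    41    L3        3                123
1    43    L6       10                430
2    43    L5        9                387
10   44    L3        6                264
4    51    L4        8                408
0    56    L6        9                504
3    58    L3        9                522
8    59    L6        8                472
5    64    L5        2                128
take 6 rows with largest age:
    age level  reports  reports_times_age
5    64    L5        2                128
8    59    L6        8                472
3    58    L3        9                522
0    56    L6        9                504
4    51    L4        8                408
10   44    L3        6                264
filter rows where level == 'L3':
    age level  reports  reports_times_age
3    58    L3        9                522
10   44    L3        6                264
Hence 522.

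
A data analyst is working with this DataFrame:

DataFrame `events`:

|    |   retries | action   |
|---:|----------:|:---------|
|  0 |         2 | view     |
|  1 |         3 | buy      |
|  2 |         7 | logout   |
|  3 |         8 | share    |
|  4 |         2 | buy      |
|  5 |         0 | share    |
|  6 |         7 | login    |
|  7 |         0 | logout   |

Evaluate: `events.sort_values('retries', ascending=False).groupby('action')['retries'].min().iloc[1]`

7

sort by retries descending:
   retries  action
3        8   share
2        7  logout
6        7   login
1        3     buy
0        2    view
4        2     buy
5        0   share
7        0  logout
group by action, min of retries:
action
buy       2
login     7
logout    0
share     0
view      2
Name: retries, dtype: int64
The value at position 1 is 7.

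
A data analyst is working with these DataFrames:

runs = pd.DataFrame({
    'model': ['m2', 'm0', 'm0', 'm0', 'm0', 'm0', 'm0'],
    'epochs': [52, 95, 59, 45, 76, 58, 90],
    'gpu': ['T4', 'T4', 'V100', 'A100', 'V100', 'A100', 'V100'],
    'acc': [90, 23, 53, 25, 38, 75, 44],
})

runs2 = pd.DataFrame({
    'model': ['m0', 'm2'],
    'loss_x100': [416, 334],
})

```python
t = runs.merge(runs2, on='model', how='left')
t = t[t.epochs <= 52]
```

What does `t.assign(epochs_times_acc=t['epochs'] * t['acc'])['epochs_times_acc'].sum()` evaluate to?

5805

merge on 'model' (how='left') → 7 rows:
  model  epochs   gpu  acc  loss_x100
0    m2      52    T4   90        334
1    m0      95    T4   23        416
2    m0      59  V100   53        416
3    m0      45  A100   25        416
4    m0      76  V100   38        416
5    m0      58  A100   75        416
6    m0      90  V100   44        416
filter rows where epochs <= 52:
  model  epochs   gpu  acc  loss_x100
0    m2      52    T4   90        334
3    m0      45  A100   25        416
add column epochs_times_acc = t['epochs'] * t['acc']:
  model  epochs   gpu  acc  loss_x100  epochs_times_acc
0    m2      52    T4   90        334              4680
3    m0      45  A100   25        416              1125
So sum() = 5805.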